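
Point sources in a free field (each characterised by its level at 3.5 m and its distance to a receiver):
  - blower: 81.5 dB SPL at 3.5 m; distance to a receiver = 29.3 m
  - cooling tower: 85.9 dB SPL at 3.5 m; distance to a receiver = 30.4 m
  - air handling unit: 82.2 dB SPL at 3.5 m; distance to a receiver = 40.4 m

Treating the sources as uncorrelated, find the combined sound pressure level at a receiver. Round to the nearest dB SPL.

69 dB SPL

Propagate each source to the receiver with L = L_ref − 20·log₁₀(r/r_ref), then add intensities.
blower: 81.5 − 20·log₁₀(29.3/3.5) = 81.5 − 18.46 = 63.04 dB SPL.
cooling tower: 85.9 − 20·log₁₀(30.4/3.5) = 85.9 − 18.78 = 67.12 dB SPL.
air handling unit: 82.2 − 20·log₁₀(40.4/3.5) = 82.2 − 21.25 = 60.95 dB SPL.
Σ 10^(L/10) = 8.418e+06 → L_total = 10·log₁₀(8.418e+06) = 69.25 dB SPL.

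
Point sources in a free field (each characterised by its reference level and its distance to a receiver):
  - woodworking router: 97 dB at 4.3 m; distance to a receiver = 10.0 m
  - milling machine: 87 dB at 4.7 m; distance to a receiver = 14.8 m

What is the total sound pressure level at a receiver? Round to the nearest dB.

Apply inverse-square spreading to bring every level to the receiver, then sum 10^(L/10).
woodworking router: 97 − 20·log₁₀(10.0/4.3) = 97 − 7.33 = 89.67 dB.
milling machine: 87 − 20·log₁₀(14.8/4.7) = 87 − 9.96 = 77.04 dB.
Σ 10^(L/10) = 9.772e+08 → L_total = 10·log₁₀(9.772e+08) = 89.90 dB.

90 dB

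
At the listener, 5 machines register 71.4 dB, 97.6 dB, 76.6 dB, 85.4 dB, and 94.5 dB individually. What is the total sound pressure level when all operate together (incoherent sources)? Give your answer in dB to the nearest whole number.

100 dB

Incoherent sources combine by intensity addition: L_total = 10·log₁₀(Σ 10^(L_i/10)).
Σ 10^(L/10) = 10^(71.4/10) + 10^(97.6/10) + 10^(76.6/10) + 10^(85.4/10) + 10^(94.5/10) = 8.979e+09.
L_total = 10·log₁₀(8.979e+09) = 99.53 dB.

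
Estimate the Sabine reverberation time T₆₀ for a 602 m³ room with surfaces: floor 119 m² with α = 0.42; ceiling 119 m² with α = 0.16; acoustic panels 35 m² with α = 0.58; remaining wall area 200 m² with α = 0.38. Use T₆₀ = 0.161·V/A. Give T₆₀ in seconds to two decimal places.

Summing Sᵢαᵢ: 119·0.42 + 119·0.16 + 35·0.58 + 200·0.38 = 165.32 m².
T₆₀ = 0.161 × 602 / 165.32 = 0.586 s.

0.59 s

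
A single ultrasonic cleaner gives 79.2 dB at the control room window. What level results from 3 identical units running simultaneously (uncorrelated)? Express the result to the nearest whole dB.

N identical incoherent sources raise the level by 10·log₁₀ N.
L_total = 79.2 + 10·log₁₀(3) = 79.2 + 4.771 = 83.97 dB.

84 dB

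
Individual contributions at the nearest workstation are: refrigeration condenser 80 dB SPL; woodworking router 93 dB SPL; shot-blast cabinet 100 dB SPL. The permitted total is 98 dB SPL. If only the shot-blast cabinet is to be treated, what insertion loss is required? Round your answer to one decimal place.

The untreated sources together contribute 10^(80/10) + 10^(93/10) = 2.095e+09, i.e. 93.21 dB SPL.
The limit corresponds to 10^(98/10) = 6.310e+09; subtracting the fixed part leaves 4.214e+09 for the shot-blast cabinet, i.e. 96.25 dB SPL.
So the shot-blast cabinet must be reduced from 100 to 96.25 dB SPL: IL = 3.75 dB.

3.8 dB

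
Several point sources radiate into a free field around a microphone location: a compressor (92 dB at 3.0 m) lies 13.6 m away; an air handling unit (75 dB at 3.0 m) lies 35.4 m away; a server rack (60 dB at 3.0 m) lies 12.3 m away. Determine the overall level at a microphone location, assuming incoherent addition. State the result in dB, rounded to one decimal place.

Propagate each source to the receiver with L = L_ref − 20·log₁₀(r/r_ref), then add intensities.
compressor: 92 − 20·log₁₀(13.6/3.0) = 92 − 13.13 = 78.87 dB.
air handling unit: 75 − 20·log₁₀(35.4/3.0) = 75 − 21.44 = 53.56 dB.
server rack: 60 − 20·log₁₀(12.3/3.0) = 60 − 12.26 = 47.74 dB.
Σ 10^(L/10) = 7.741e+07 → L_total = 10·log₁₀(7.741e+07) = 78.89 dB.

78.9 dB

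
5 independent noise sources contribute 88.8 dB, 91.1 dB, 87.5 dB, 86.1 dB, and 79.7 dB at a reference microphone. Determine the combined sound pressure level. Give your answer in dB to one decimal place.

For uncorrelated sources the intensities add, so convert each level to linear form, sum, and take 10·log₁₀ of the total.
Σ 10^(L/10) = 10^(88.8/10) + 10^(91.1/10) + 10^(87.5/10) + 10^(86.1/10) + 10^(79.7/10) = 3.110e+09.
L_total = 10·log₁₀(3.110e+09) = 94.93 dB.

94.9 dB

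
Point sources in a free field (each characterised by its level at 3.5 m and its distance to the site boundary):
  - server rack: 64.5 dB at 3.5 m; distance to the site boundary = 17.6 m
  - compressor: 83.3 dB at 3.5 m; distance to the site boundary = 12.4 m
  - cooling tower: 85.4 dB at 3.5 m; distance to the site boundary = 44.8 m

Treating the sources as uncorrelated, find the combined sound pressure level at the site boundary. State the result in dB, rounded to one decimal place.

72.8 dB

First find each source's level at the receiver (point-source: −20·log₁₀(r/r_ref)), then combine on an intensity basis.
server rack: 64.5 − 20·log₁₀(17.6/3.5) = 64.5 − 14.03 = 50.47 dB.
compressor: 83.3 − 20·log₁₀(12.4/3.5) = 83.3 − 10.99 = 72.31 dB.
cooling tower: 85.4 − 20·log₁₀(44.8/3.5) = 85.4 − 22.14 = 63.26 dB.
Σ 10^(L/10) = 1.926e+07 → L_total = 10·log₁₀(1.926e+07) = 72.85 dB.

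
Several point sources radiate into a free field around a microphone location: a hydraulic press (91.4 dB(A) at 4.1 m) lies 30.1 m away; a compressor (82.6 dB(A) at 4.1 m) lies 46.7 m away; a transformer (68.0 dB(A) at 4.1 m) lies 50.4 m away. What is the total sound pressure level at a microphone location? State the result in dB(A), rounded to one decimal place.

74.3 dB(A)

Apply inverse-square spreading to bring every level to the receiver, then sum 10^(L/10).
hydraulic press: 91.4 − 20·log₁₀(30.1/4.1) = 91.4 − 17.32 = 74.08 dB(A).
compressor: 82.6 − 20·log₁₀(46.7/4.1) = 82.6 − 21.13 = 61.47 dB(A).
transformer: 68.0 − 20·log₁₀(50.4/4.1) = 68.0 − 21.79 = 46.21 dB(A).
Σ 10^(L/10) = 2.706e+07 → L_total = 10·log₁₀(2.706e+07) = 74.32 dB(A).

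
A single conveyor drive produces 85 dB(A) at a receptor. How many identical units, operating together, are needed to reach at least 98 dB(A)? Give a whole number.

N identical sources give L₁ + 10·log₁₀ N, so require 10·log₁₀ N ≥ 98 − 85 = 13.0 dB.
N ≥ 10^(13.0/10) = 19.953, so N = 20.

20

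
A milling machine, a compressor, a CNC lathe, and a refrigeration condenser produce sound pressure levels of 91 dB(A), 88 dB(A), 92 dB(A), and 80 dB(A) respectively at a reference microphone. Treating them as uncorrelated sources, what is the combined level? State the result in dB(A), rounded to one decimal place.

Incoherent sources combine by intensity addition: L_total = 10·log₁₀(Σ 10^(L_i/10)).
Σ 10^(L/10) = 10^(91/10) + 10^(88/10) + 10^(92/10) + 10^(80/10) = 3.575e+09.
L_total = 10·log₁₀(3.575e+09) = 95.53 dB(A).

95.5 dB(A)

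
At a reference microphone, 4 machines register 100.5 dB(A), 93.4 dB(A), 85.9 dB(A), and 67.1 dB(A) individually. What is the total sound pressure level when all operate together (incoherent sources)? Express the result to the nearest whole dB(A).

101 dB(A)

For uncorrelated sources the intensities add, so convert each level to linear form, sum, and take 10·log₁₀ of the total.
Σ 10^(L/10) = 10^(100.5/10) + 10^(93.4/10) + 10^(85.9/10) + 10^(67.1/10) = 1.380e+10.
L_total = 10·log₁₀(1.380e+10) = 101.40 dB(A).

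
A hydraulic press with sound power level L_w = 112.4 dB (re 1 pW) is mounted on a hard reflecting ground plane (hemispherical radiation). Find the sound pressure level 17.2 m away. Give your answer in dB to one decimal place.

Free-field hemispherical radiation: L_p = L_w − 10·log₁₀(2π·r²), r = 17.2 m.
2π·r² = 1859 m², 10·log₁₀ of that is 32.692 dB.
L_p = 112.4 − 32.692 = 79.71 dB.

79.7 dB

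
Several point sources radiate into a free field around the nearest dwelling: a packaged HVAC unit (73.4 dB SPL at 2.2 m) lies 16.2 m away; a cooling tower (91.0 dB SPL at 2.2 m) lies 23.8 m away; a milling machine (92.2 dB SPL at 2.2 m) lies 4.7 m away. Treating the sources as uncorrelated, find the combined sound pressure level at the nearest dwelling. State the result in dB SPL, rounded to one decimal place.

Apply inverse-square spreading to bring every level to the receiver, then sum 10^(L/10).
packaged HVAC unit: 73.4 − 20·log₁₀(16.2/2.2) = 73.4 − 17.34 = 56.06 dB SPL.
cooling tower: 91.0 − 20·log₁₀(23.8/2.2) = 91.0 − 20.68 = 70.32 dB SPL.
milling machine: 92.2 − 20·log₁₀(4.7/2.2) = 92.2 − 6.59 = 85.61 dB SPL.
Σ 10^(L/10) = 3.748e+08 → L_total = 10·log₁₀(3.748e+08) = 85.74 dB SPL.

85.7 dB SPL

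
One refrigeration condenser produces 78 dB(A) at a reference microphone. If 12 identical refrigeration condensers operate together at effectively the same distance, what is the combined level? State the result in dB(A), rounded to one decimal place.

With 12 equal, uncorrelated contributions the intensity is 12× that of one unit, giving a rise of 10·log₁₀ 12.
L_total = 78 + 10·log₁₀(12) = 78 + 10.792 = 88.79 dB(A).

88.8 dB(A)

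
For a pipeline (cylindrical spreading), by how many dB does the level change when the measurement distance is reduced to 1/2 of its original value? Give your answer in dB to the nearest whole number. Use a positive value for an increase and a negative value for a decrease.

A line source loses 3 dB per doubling of distance; generally ΔL = −10·log₁₀(r₂/r₁).
ΔL = −10·log₁₀(0.5) = +3.01 dB.

+3 dB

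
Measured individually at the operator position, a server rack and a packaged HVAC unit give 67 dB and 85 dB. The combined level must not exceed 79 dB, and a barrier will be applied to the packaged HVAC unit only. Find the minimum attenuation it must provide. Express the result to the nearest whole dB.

Everything except the packaged HVAC unit sums to 10^(67/10) = 5.012e+06 in linear terms, 67.00 dB.
To meet 79 dB overall, the treated packaged HVAC unit may contribute at most 10^(79/10) − 5.012e+06 = 7.442e+07, i.e. 78.72 dB.
Required insertion loss = 85 − 78.72 = 6.28 dB.

6 dB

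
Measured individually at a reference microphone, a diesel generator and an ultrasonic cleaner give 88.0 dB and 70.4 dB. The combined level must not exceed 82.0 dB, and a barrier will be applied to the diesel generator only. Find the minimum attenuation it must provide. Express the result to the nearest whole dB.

Everything except the diesel generator sums to 10^(70.4/10) = 1.096e+07 in linear terms, 70.40 dB.
The limit corresponds to 10^(82.0/10) = 1.585e+08; subtracting the fixed part leaves 1.475e+08 for the diesel generator, i.e. 81.69 dB.
So the diesel generator must be reduced from 88.0 to 81.69 dB: IL = 6.31 dB.

6 dB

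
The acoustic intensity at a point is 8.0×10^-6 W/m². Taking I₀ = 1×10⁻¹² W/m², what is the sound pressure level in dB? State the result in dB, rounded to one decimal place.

69.0 dB

Dividing by I₀ shifts the exponent by 12: I/I₀ = 8.0×10^6.
L = 10·(0.9031 + 6) = 69.03 dB.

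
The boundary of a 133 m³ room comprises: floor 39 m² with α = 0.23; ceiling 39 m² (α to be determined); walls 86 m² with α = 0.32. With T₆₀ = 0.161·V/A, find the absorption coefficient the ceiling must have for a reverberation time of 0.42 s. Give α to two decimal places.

From T₆₀ = 0.161·V/A, the target T₆₀ = 0.42 s needs A = 0.161·133/0.42 = 50.98 m².
Absorption from the other surfaces = 39·0.23 + 86·0.32 = 36.49 m², so the ceiling must supply 14.49 m² over 39 m².
α = 14.49/39 = 0.372.

0.37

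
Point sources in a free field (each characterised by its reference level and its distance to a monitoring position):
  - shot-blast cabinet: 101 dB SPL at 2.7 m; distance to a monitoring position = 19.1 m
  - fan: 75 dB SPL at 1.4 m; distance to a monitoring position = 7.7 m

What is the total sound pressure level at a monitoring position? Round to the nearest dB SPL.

Apply inverse-square spreading to bring every level to the receiver, then sum 10^(L/10).
shot-blast cabinet: 101 − 20·log₁₀(19.1/2.7) = 101 − 16.99 = 84.01 dB SPL.
fan: 75 − 20·log₁₀(7.7/1.4) = 75 − 14.81 = 60.19 dB SPL.
Σ 10^(L/10) = 2.526e+08 → L_total = 10·log₁₀(2.526e+08) = 84.02 dB SPL.

84 dB SPL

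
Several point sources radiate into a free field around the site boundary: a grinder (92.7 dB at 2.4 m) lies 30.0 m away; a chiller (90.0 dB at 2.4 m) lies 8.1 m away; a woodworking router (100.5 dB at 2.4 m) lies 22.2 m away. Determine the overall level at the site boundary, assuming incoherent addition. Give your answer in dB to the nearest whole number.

84 dB

Propagate each source to the receiver with L = L_ref − 20·log₁₀(r/r_ref), then add intensities.
grinder: 92.7 − 20·log₁₀(30.0/2.4) = 92.7 − 21.94 = 70.76 dB.
chiller: 90.0 − 20·log₁₀(8.1/2.4) = 90.0 − 10.57 = 79.43 dB.
woodworking router: 100.5 − 20·log₁₀(22.2/2.4) = 100.5 − 19.32 = 81.18 dB.
Σ 10^(L/10) = 2.308e+08 → L_total = 10·log₁₀(2.308e+08) = 83.63 dB.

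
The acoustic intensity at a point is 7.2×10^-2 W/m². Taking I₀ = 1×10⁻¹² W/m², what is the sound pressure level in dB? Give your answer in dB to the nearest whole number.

Dividing by I₀ shifts the exponent by 12: I/I₀ = 7.2×10^10.
L = 10·(0.8573 + 10) = 108.57 dB.

109 dB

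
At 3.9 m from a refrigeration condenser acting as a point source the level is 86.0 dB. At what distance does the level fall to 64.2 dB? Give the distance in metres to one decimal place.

The 21.8 dB drop corresponds to a distance ratio of 10^(21.8/20) for a point source.
r₂ = 3.9·10^((86.0−64.2)/20) = 3.9·10^(21.8/20) = 47.98 m.

48.0 m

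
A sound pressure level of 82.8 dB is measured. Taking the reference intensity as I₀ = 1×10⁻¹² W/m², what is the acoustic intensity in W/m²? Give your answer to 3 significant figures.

0.000191 W/m²

I/I₀ = 10^(82.8/10) = 1.905e+08, so I = 1.905e+08 × 10⁻¹² W/m².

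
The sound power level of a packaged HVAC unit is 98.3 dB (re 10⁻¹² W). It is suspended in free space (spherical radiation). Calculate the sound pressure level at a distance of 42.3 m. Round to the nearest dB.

Free-field spherical radiation: L_p = L_w − 10·log₁₀(4π·r²), r = 42.3 m.
4π·r² = 2.248e+04 m², 10·log₁₀ of that is 43.519 dB.
L_p = 98.3 − 43.519 = 54.78 dB.

55 dB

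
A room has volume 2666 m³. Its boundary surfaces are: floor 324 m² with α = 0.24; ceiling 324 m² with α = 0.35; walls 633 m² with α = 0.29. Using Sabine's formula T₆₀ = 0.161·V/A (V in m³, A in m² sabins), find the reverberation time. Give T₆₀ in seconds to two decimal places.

Total absorption A = 324·0.24 + 324·0.35 + 633·0.29 = 374.73 m² sabins.
T₆₀ = 0.161·V/A = 0.161·2666/374.73 = 1.145 s.

1.15 s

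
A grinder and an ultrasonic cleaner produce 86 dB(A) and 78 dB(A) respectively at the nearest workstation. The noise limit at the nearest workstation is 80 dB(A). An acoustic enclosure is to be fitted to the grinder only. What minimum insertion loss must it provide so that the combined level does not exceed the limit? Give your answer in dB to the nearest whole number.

10 dB

Everything except the grinder sums to 10^(78/10) = 6.310e+07 in linear terms, 78.00 dB(A).
To meet 80 dB(A) overall, the treated grinder may contribute at most 10^(80/10) − 6.310e+07 = 3.690e+07, i.e. 75.67 dB(A).
Required insertion loss = 86 − 75.67 = 10.33 dB.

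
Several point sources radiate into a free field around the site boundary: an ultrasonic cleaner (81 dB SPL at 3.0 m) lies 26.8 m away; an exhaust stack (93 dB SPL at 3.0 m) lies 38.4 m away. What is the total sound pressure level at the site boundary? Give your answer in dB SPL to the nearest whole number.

First find each source's level at the receiver (point-source: −20·log₁₀(r/r_ref)), then combine on an intensity basis.
ultrasonic cleaner: 81 − 20·log₁₀(26.8/3.0) = 81 − 19.02 = 61.98 dB SPL.
exhaust stack: 93 − 20·log₁₀(38.4/3.0) = 93 − 22.14 = 70.86 dB SPL.
Σ 10^(L/10) = 1.376e+07 → L_total = 10·log₁₀(1.376e+07) = 71.38 dB SPL.

71 dB SPL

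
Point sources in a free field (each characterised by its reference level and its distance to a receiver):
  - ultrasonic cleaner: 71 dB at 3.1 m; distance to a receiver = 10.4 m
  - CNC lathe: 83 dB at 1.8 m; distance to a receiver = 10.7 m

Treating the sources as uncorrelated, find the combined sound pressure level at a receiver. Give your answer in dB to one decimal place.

68.3 dB

Apply inverse-square spreading to bring every level to the receiver, then sum 10^(L/10).
ultrasonic cleaner: 71 − 20·log₁₀(10.4/3.1) = 71 − 10.51 = 60.49 dB.
CNC lathe: 83 − 20·log₁₀(10.7/1.8) = 83 − 15.48 = 67.52 dB.
Σ 10^(L/10) = 6.765e+06 → L_total = 10·log₁₀(6.765e+06) = 68.30 dB.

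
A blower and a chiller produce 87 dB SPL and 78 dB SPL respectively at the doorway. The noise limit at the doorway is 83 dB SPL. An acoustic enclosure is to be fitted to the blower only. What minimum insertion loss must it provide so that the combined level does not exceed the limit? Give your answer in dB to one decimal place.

5.7 dB

Fixed contribution from the other source: Σ 10^(L/10) = 10^(78/10) = 6.310e+07 (78.00 dB SPL).
The limit corresponds to 10^(83/10) = 1.995e+08; subtracting the fixed part leaves 1.364e+08 for the blower, i.e. 81.35 dB SPL.
So the blower must be reduced from 87 to 81.35 dB SPL: IL = 5.65 dB.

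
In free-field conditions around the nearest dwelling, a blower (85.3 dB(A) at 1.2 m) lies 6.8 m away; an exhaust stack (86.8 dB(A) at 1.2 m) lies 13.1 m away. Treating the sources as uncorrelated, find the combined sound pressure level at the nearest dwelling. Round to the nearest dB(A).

72 dB(A)

Apply inverse-square spreading to bring every level to the receiver, then sum 10^(L/10).
blower: 85.3 − 20·log₁₀(6.8/1.2) = 85.3 − 15.07 = 70.23 dB(A).
exhaust stack: 86.8 − 20·log₁₀(13.1/1.2) = 86.8 − 20.76 = 66.04 dB(A).
Σ 10^(L/10) = 1.457e+07 → L_total = 10·log₁₀(1.457e+07) = 71.63 dB(A).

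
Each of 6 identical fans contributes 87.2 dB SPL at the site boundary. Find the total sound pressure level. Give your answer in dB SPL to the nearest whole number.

95 dB SPL

L_total = L₁ + 10·log₁₀ N for N identical incoherent sources.
L_total = 87.2 + 10·log₁₀(6) = 87.2 + 7.782 = 94.98 dB SPL.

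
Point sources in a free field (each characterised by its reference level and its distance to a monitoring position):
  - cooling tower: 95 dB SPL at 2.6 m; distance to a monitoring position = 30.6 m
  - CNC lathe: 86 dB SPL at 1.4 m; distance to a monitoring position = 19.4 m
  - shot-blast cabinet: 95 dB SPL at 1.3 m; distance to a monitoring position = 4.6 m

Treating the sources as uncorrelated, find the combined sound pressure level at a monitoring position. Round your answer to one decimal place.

First find each source's level at the receiver (point-source: −20·log₁₀(r/r_ref)), then combine on an intensity basis.
cooling tower: 95 − 20·log₁₀(30.6/2.6) = 95 − 21.41 = 73.59 dB SPL.
CNC lathe: 86 − 20·log₁₀(19.4/1.4) = 86 − 22.83 = 63.17 dB SPL.
shot-blast cabinet: 95 − 20·log₁₀(4.6/1.3) = 95 − 10.98 = 84.02 dB SPL.
Σ 10^(L/10) = 2.775e+08 → L_total = 10·log₁₀(2.775e+08) = 84.43 dB SPL.

84.4 dB SPL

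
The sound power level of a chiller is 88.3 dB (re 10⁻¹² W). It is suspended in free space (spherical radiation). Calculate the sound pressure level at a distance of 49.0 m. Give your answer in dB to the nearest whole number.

44 dB

L_p = L_w − 10·log₁₀(4π·r²) with r = 49.0 m.
4π·r² = 3.017e+04 m², 10·log₁₀ of that is 44.796 dB.
L_p = 88.3 − 44.796 = 43.50 dB.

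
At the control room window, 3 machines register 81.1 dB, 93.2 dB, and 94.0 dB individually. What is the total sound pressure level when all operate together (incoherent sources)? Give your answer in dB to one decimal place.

96.7 dB

For uncorrelated sources the intensities add, so convert each level to linear form, sum, and take 10·log₁₀ of the total.
Σ 10^(L/10) = 10^(81.1/10) + 10^(93.2/10) + 10^(94.0/10) = 4.730e+09.
L_total = 10·log₁₀(4.730e+09) = 96.75 dB.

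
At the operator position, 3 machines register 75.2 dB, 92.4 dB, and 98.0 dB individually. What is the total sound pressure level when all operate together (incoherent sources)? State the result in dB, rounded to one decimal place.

Incoherent sources combine by intensity addition: L_total = 10·log₁₀(Σ 10^(L_i/10)).
Σ 10^(L/10) = 10^(75.2/10) + 10^(92.4/10) + 10^(98.0/10) = 8.080e+09.
L_total = 10·log₁₀(8.080e+09) = 99.07 dB.

99.1 dB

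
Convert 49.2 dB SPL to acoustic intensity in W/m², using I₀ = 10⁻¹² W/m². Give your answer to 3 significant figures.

I = I₀·10^(L/10) = 10⁻¹² × 10^(49.2/10) = 10^(-7.080).

8.32e-08 W/m²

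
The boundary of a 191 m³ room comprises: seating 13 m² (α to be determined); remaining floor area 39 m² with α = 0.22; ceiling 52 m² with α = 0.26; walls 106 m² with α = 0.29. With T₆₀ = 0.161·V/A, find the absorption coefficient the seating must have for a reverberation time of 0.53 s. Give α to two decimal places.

0.40

From T₆₀ = 0.161·V/A, the target T₆₀ = 0.53 s needs A = 0.161·191/0.53 = 58.02 m².
Absorption from the other surfaces = 39·0.22 + 52·0.26 + 106·0.29 = 52.84 m², so the seating must supply 5.18 m² over 13 m².
α = 5.18/13 = 0.399.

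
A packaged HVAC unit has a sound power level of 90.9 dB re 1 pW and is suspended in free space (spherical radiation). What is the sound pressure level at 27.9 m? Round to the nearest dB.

The power spreads over a sphere of area 4π·r², so L_p = L_w − 10·log₁₀(4π·r²).
4π·r² = 9782 m², 10·log₁₀ of that is 39.904 dB.
L_p = 90.9 − 39.904 = 51.00 dB.

51 dB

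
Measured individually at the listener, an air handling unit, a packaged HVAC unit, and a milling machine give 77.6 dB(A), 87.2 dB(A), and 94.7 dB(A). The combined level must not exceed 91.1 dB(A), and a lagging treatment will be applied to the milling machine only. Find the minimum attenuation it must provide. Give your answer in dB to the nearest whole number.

Fixed contribution from the other sources: Σ 10^(L/10) = 10^(77.6/10) + 10^(87.2/10) = 5.824e+08 (87.65 dB(A)).
To meet 91.1 dB(A) overall, the treated milling machine may contribute at most 10^(91.1/10) − 5.824e+08 = 7.059e+08, i.e. 88.49 dB(A).
So the milling machine must be reduced from 94.7 to 88.49 dB(A): IL = 6.21 dB.

6 dB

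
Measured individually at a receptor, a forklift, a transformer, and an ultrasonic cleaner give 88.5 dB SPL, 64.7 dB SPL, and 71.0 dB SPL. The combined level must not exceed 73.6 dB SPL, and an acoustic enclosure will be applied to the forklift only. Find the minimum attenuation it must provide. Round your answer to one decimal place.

Everything except the forklift sums to 10^(64.7/10) + 10^(71.0/10) = 1.554e+07 in linear terms, 71.91 dB SPL.
To meet 73.6 dB SPL overall, the treated forklift may contribute at most 10^(73.6/10) − 1.554e+07 = 7.368e+06, i.e. 68.67 dB SPL.
Required insertion loss = 88.5 − 68.67 = 19.83 dB.

19.8 dB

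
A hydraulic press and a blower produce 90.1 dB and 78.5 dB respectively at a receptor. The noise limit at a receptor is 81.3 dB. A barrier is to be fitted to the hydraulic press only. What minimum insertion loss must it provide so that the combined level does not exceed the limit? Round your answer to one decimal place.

Everything except the hydraulic press sums to 10^(78.5/10) = 7.079e+07 in linear terms, 78.50 dB.
To meet 81.3 dB overall, the treated hydraulic press may contribute at most 10^(81.3/10) − 7.079e+07 = 6.410e+07, i.e. 78.07 dB.
So the hydraulic press must be reduced from 90.1 to 78.07 dB: IL = 12.03 dB.

12.0 dB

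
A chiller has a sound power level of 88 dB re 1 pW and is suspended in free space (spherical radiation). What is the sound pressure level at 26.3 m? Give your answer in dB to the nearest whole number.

49 dB

Free-field spherical radiation: L_p = L_w − 10·log₁₀(4π·r²), r = 26.3 m.
4π·r² = 8692 m², 10·log₁₀ of that is 39.391 dB.
L_p = 88 − 39.391 = 48.61 dB.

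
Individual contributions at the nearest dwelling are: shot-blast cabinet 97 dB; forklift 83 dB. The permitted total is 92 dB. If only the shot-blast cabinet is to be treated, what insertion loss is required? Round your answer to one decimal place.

5.6 dB

Everything except the shot-blast cabinet sums to 10^(83/10) = 1.995e+08 in linear terms, 83.00 dB.
To meet 92 dB overall, the treated shot-blast cabinet may contribute at most 10^(92/10) − 1.995e+08 = 1.385e+09, i.e. 91.42 dB.
Required insertion loss = 97 − 91.42 = 5.58 dB.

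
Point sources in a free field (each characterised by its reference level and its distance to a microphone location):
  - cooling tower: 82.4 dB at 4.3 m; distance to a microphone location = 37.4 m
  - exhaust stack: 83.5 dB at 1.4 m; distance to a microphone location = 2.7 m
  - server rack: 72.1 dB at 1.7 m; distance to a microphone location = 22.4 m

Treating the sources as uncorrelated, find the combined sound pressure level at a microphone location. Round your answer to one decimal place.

78.0 dB

Propagate each source to the receiver with L = L_ref − 20·log₁₀(r/r_ref), then add intensities.
cooling tower: 82.4 − 20·log₁₀(37.4/4.3) = 82.4 − 18.79 = 63.61 dB.
exhaust stack: 83.5 − 20·log₁₀(2.7/1.4) = 83.5 − 5.70 = 77.80 dB.
server rack: 72.1 − 20·log₁₀(22.4/1.7) = 72.1 − 22.40 = 49.70 dB.
Σ 10^(L/10) = 6.258e+07 → L_total = 10·log₁₀(6.258e+07) = 77.96 dB.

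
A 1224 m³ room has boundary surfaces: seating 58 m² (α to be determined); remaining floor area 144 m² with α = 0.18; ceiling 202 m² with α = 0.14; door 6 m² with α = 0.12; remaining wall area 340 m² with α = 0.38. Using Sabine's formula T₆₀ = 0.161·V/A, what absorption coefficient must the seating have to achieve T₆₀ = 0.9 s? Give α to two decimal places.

0.60

Required total absorption A = 0.161·1224/0.9 = 218.96 m².
Absorption from the other surfaces = 144·0.18 + 202·0.14 + 6·0.12 + 340·0.38 = 184.12 m², so the seating must supply 34.84 m² over 58 m².
α = 34.84/58 = 0.601.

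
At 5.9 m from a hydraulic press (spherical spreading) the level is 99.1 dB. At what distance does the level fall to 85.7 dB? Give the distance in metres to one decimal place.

Point-source spreading drops the level by 20·log₁₀(r₂/r₁); inverting, r₂/r₁ = 10^(ΔL/20).
r₂ = 5.9·10^((99.1−85.7)/20) = 5.9·10^(13.4/20) = 27.60 m.

27.6 m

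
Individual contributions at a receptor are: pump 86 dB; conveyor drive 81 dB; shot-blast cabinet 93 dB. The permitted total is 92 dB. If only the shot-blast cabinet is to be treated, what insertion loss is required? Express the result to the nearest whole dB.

3 dB

The untreated sources together contribute 10^(86/10) + 10^(81/10) = 5.240e+08, i.e. 87.19 dB.
The limit corresponds to 10^(92/10) = 1.585e+09; subtracting the fixed part leaves 1.061e+09 for the shot-blast cabinet, i.e. 90.26 dB.
Required insertion loss = 93 − 90.26 = 2.74 dB.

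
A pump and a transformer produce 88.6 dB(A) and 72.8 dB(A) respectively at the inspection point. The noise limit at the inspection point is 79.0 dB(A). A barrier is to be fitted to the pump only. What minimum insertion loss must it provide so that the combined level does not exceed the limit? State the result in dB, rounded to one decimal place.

10.8 dB

The untreated sources together contribute 10^(72.8/10) = 1.905e+07, i.e. 72.80 dB(A).
To meet 79.0 dB(A) overall, the treated pump may contribute at most 10^(79.0/10) − 1.905e+07 = 6.038e+07, i.e. 77.81 dB(A).
So the pump must be reduced from 88.6 to 77.81 dB(A): IL = 10.79 dB.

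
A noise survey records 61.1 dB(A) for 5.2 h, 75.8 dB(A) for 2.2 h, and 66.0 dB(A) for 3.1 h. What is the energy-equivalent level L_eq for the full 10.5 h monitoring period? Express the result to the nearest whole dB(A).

70 dB(A)

The energy average is taken in the linear domain: L_eq = 10·log₁₀[(Σ tᵢ·10^(Lᵢ/10))/T], T = 10.5 h.
Σ tᵢ·10^(Lᵢ/10) = 5.2·10^(61.1/10) + 2.2·10^(75.8/10) + 3.1·10^(66.0/10) = 1.027e+08.
L_eq = 10·log₁₀(1.027e+08/10.5) = 69.90 dB(A).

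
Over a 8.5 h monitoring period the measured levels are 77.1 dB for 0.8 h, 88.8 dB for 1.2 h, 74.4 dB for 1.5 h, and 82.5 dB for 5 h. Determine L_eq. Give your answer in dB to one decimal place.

Weight each interval's intensity by its duration and average over T = 8.5 h:
Σ tᵢ·10^(Lᵢ/10) = 0.8·10^(77.1/10) + 1.2·10^(88.8/10) + 1.5·10^(74.4/10) + 5·10^(82.5/10) = 1.882e+09.
L_eq = 10·log₁₀(1.882e+09/8.5) = 83.45 dB.

83.5 dB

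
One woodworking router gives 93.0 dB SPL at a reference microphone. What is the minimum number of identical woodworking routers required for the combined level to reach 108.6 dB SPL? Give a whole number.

The shortfall is 108.6 − 93.0 = 15.6 dB, and N units add 10·log₁₀ N, so need 10·log₁₀ N ≥ 15.6.
N ≥ 10^(15.6/10) = 36.308, so N = 37.

37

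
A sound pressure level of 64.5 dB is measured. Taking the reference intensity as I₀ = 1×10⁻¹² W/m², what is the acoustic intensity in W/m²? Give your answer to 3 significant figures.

L = 10·log₁₀(I/I₀) ⇒ I = I₀·10^(L/10) = 10⁻¹² × 10^6.45.

2.82e-06 W/m²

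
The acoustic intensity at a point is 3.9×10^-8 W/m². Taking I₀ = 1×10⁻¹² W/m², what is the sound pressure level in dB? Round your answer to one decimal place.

45.9 dB

L = 10·log₁₀(I/I₀) = 10·log₁₀(3.9×10^-8/10⁻¹²) = 10·log₁₀(3.9×10^4).
L = 10·(0.5911 + 4) = 45.91 dB.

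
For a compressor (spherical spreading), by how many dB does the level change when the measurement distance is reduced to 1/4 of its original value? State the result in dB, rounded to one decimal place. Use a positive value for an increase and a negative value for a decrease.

+12.0 dB

Point-source spreading: ΔL = −20·log₁₀(r₂/r₁).
ΔL = −20·log₁₀(0.25) = +12.04 dB.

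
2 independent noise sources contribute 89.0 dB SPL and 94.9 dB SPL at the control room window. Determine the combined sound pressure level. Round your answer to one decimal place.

95.9 dB SPL

Incoherent sources combine by intensity addition: L_total = 10·log₁₀(Σ 10^(L_i/10)).
Σ 10^(L/10) = 10^(89.0/10) + 10^(94.9/10) = 3.885e+09.
L_total = 10·log₁₀(3.885e+09) = 95.89 dB SPL.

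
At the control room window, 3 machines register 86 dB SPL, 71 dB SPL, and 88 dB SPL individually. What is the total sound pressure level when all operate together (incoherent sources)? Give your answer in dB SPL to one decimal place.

For uncorrelated sources the intensities add, so convert each level to linear form, sum, and take 10·log₁₀ of the total.
Σ 10^(L/10) = 10^(86/10) + 10^(71/10) + 10^(88/10) = 1.042e+09.
L_total = 10·log₁₀(1.042e+09) = 90.18 dB SPL.

90.2 dB SPL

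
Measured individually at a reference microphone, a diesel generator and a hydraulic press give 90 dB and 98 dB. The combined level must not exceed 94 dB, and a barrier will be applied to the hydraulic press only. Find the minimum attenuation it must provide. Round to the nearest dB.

Everything except the hydraulic press sums to 10^(90/10) = 1.000e+09 in linear terms, 90.00 dB.
The limit corresponds to 10^(94/10) = 2.512e+09; subtracting the fixed part leaves 1.512e+09 for the hydraulic press, i.e. 91.80 dB.
Required insertion loss = 98 − 91.80 = 6.20 dB.

6 dB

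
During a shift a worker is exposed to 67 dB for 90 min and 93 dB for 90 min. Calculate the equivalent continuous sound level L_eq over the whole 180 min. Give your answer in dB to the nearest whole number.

90 dB

Weight each interval's intensity by its duration and average over T = 180 min:
Σ tᵢ·10^(Lᵢ/10) = 90·10^(67/10) + 90·10^(93/10) = 1.800e+11.
L_eq = 10·log₁₀(1.800e+11/180) = 90.00 dB.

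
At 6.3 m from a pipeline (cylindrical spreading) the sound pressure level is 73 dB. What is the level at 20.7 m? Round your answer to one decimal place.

Line-source attenuation: ΔL = 10·log₁₀(r₂/r₁) = 10·log₁₀(20.7/6.3) = 5.166 dB.
L₂ = 73 − 10·log₁₀(20.7/6.3) = 73 − 5.166 = 67.83 dB.

67.8 dB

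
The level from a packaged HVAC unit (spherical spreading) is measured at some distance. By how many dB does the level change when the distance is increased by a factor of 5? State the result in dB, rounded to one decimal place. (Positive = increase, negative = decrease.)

-14.0 dB

Point-source spreading: ΔL = −20·log₁₀(r₂/r₁).
ΔL = −20·log₁₀(5) = -13.98 dB.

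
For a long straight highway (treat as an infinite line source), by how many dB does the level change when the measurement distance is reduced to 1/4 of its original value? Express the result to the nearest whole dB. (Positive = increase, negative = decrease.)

Line-source spreading: ΔL = −10·log₁₀(r₂/r₁).
ΔL = −10·log₁₀(0.25) = +6.02 dB.

+6 dB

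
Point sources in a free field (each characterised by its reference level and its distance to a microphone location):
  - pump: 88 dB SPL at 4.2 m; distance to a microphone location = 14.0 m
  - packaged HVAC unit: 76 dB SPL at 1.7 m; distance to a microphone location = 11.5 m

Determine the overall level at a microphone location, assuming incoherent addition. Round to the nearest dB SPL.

Apply inverse-square spreading to bring every level to the receiver, then sum 10^(L/10).
pump: 88 − 20·log₁₀(14.0/4.2) = 88 − 10.46 = 77.54 dB SPL.
packaged HVAC unit: 76 − 20·log₁₀(11.5/1.7) = 76 − 16.60 = 59.40 dB SPL.
Σ 10^(L/10) = 5.766e+07 → L_total = 10·log₁₀(5.766e+07) = 77.61 dB SPL.

78 dB SPL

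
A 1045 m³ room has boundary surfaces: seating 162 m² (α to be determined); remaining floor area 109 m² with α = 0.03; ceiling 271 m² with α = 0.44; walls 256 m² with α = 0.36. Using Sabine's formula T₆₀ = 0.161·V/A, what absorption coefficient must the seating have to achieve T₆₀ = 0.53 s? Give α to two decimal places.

A = 0.161·V/T₆₀ = 0.161·1045/0.53 = 317.44 m² sabins.
Absorption from the other surfaces = 109·0.03 + 271·0.44 + 256·0.36 = 214.67 m², so the seating must supply 102.77 m² over 162 m².
α = 102.77/162 = 0.634.

0.63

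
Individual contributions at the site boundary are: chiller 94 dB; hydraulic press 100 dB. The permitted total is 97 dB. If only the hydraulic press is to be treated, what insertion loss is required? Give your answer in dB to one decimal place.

6.0 dB

Fixed contribution from the other source: Σ 10^(L/10) = 10^(94/10) = 2.512e+09 (94.00 dB).
The limit corresponds to 10^(97/10) = 5.012e+09; subtracting the fixed part leaves 2.500e+09 for the hydraulic press, i.e. 93.98 dB.
So the hydraulic press must be reduced from 100 to 93.98 dB: IL = 6.02 dB.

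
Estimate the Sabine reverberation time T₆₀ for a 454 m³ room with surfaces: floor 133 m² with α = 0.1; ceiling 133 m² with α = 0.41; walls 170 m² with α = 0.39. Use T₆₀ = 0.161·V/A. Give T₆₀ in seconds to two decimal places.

0.54 s

Total absorption A = 133·0.1 + 133·0.41 + 170·0.39 = 134.13 m² sabins.
T₆₀ = 0.161·V/A = 0.161·454/134.13 = 0.545 s.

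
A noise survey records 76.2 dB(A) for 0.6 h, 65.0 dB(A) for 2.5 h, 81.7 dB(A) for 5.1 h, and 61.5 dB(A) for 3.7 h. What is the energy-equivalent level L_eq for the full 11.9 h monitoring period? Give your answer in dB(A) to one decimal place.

78.2 dB(A)

The energy average is taken in the linear domain: L_eq = 10·log₁₀[(Σ tᵢ·10^(Lᵢ/10))/T], T = 11.9 h.
Σ tᵢ·10^(Lᵢ/10) = 0.6·10^(76.2/10) + 2.5·10^(65.0/10) + 5.1·10^(81.7/10) + 3.7·10^(61.5/10) = 7.925e+08.
L_eq = 10·log₁₀(7.925e+08/11.9) = 78.23 dB(A).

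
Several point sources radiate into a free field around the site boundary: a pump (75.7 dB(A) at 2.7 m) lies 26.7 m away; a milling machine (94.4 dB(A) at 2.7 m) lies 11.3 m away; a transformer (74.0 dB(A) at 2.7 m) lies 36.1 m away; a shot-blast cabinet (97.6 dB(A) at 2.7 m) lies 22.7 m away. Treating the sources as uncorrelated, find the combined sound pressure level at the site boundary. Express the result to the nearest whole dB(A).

84 dB(A)

Apply inverse-square spreading to bring every level to the receiver, then sum 10^(L/10).
pump: 75.7 − 20·log₁₀(26.7/2.7) = 75.7 − 19.90 = 55.80 dB(A).
milling machine: 94.4 − 20·log₁₀(11.3/2.7) = 94.4 − 12.43 = 81.97 dB(A).
transformer: 74.0 − 20·log₁₀(36.1/2.7) = 74.0 − 22.52 = 51.48 dB(A).
shot-blast cabinet: 97.6 − 20·log₁₀(22.7/2.7) = 97.6 − 18.49 = 79.11 dB(A).
Σ 10^(L/10) = 2.392e+08 → L_total = 10·log₁₀(2.392e+08) = 83.79 dB(A).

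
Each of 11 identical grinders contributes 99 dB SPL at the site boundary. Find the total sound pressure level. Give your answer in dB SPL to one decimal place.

109.4 dB SPL

L_total = L₁ + 10·log₁₀ N for N identical incoherent sources.
L_total = 99 + 10·log₁₀(11) = 99 + 10.414 = 109.41 dB SPL.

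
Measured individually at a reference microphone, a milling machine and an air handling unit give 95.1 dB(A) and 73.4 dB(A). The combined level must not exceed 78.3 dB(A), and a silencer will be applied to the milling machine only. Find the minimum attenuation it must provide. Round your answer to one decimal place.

18.5 dB

The untreated sources together contribute 10^(73.4/10) = 2.188e+07, i.e. 73.40 dB(A).
The limit corresponds to 10^(78.3/10) = 6.761e+07; subtracting the fixed part leaves 4.573e+07 for the milling machine, i.e. 76.60 dB(A).
Required insertion loss = 95.1 − 76.60 = 18.50 dB.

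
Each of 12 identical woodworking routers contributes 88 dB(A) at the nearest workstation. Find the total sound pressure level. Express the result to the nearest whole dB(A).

With 12 equal, uncorrelated contributions the intensity is 12× that of one unit, giving a rise of 10·log₁₀ 12.
L_total = 88 + 10·log₁₀(12) = 88 + 10.792 = 98.79 dB(A).

99 dB(A)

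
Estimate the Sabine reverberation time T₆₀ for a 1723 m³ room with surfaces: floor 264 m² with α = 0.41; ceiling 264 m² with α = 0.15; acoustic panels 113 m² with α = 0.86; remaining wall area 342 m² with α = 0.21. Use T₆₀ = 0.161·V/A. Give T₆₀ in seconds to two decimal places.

0.88 s

Summing Sᵢαᵢ: 264·0.41 + 264·0.15 + 113·0.86 + 342·0.21 = 316.84 m².
T₆₀ = 0.161 × 1723 / 316.84 = 0.876 s.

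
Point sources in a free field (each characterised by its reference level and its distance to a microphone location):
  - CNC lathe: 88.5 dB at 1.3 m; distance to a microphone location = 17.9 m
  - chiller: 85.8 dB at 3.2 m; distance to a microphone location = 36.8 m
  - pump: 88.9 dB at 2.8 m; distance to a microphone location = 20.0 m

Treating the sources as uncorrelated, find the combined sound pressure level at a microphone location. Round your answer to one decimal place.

Propagate each source to the receiver with L = L_ref − 20·log₁₀(r/r_ref), then add intensities.
CNC lathe: 88.5 − 20·log₁₀(17.9/1.3) = 88.5 − 22.78 = 65.72 dB.
chiller: 85.8 − 20·log₁₀(36.8/3.2) = 85.8 − 21.21 = 64.59 dB.
pump: 88.9 − 20·log₁₀(20.0/2.8) = 88.9 − 17.08 = 71.82 dB.
Σ 10^(L/10) = 2.182e+07 → L_total = 10·log₁₀(2.182e+07) = 73.39 dB.

73.4 dB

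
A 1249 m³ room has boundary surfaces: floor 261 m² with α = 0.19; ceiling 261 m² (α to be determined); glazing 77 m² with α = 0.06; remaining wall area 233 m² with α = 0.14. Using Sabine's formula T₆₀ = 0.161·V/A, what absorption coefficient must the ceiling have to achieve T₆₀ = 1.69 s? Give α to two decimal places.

0.12

A = 0.161·V/T₆₀ = 0.161·1249/1.69 = 118.99 m² sabins.
Absorption from the other surfaces = 261·0.19 + 77·0.06 + 233·0.14 = 86.83 m², so the ceiling must supply 32.16 m² over 261 m².
α = 32.16/261 = 0.123.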